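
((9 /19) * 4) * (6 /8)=27 /19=1.42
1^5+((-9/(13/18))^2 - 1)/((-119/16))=-56727/2873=-19.74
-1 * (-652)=652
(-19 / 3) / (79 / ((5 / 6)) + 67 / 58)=-5510 / 83481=-0.07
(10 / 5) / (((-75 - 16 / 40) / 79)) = -790 / 377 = -2.10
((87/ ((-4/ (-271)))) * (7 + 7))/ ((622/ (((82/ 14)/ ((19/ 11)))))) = 10633227/ 23636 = 449.87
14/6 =7/3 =2.33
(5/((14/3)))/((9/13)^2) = 845/378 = 2.24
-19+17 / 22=-401 / 22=-18.23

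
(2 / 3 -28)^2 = 6724 / 9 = 747.11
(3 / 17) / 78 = 1 / 442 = 0.00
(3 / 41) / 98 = 3 / 4018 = 0.00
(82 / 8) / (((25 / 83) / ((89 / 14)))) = 302867 / 1400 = 216.33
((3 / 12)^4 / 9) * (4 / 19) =1 / 10944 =0.00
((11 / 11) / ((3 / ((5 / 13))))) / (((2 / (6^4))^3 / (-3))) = -1360488960 / 13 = -104652996.92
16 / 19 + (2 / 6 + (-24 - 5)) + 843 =815.18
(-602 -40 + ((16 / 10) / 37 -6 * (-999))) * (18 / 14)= 8911152 / 1295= 6881.20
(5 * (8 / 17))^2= 5.54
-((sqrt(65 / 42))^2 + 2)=-149 / 42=-3.55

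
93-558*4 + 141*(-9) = -3408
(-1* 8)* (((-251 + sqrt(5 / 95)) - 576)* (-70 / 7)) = -66160 + 80* sqrt(19) / 19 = -66141.65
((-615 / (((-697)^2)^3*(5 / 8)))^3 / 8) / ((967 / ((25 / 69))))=-14400 / 486399080993206320815379559168144530510531011804569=-0.00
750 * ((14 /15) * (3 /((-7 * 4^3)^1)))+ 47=677 /16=42.31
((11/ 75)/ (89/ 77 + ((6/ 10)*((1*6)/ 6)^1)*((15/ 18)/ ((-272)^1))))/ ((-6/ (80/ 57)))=-0.03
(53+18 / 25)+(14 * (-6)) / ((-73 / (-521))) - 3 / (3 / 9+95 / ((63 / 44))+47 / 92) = -545.83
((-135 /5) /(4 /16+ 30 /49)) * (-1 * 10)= 52920 /169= 313.14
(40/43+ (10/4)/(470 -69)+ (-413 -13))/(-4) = 14658741/137944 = 106.27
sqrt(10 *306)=6 *sqrt(85)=55.32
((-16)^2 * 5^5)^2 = 640000000000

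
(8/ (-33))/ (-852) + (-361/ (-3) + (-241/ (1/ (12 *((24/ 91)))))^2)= 33869004168281/ 58207149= 581870.18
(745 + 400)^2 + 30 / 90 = 3933076 / 3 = 1311025.33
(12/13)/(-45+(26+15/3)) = -6/91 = -0.07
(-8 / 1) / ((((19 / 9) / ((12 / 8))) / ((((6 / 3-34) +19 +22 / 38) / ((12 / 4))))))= 8496 / 361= 23.53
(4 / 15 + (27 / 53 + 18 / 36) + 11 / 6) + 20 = 6124 / 265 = 23.11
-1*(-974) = 974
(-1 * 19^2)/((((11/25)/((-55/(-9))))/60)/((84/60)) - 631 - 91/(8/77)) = 2527000/10548119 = 0.24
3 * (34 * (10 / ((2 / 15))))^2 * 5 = 97537500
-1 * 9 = -9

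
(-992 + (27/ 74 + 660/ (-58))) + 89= -1961475/ 2146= -914.01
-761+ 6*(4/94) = -35755/47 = -760.74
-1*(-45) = 45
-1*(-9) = 9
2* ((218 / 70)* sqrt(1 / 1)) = 218 / 35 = 6.23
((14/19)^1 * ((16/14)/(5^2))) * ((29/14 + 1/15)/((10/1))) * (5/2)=898/49875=0.02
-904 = -904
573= 573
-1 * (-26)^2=-676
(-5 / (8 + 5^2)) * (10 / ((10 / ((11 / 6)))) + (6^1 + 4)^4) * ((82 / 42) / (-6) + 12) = -17692.04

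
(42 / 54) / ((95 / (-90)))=-14 / 19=-0.74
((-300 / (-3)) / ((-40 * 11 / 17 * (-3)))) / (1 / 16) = 680 / 33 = 20.61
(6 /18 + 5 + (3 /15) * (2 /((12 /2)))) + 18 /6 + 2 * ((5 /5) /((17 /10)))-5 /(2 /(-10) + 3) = 9271 /1190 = 7.79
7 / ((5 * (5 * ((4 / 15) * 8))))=21 / 160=0.13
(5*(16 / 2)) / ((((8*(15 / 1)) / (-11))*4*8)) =-0.11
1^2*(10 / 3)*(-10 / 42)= -0.79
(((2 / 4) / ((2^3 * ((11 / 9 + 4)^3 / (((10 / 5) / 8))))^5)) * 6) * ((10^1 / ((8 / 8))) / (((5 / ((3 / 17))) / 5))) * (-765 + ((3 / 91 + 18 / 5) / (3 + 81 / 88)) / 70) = -2596039834372824814168671 / 1260213023253474220383766560366814822400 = -0.00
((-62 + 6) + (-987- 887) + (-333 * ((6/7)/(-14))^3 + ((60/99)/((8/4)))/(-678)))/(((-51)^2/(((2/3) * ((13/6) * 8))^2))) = -27473169730018688/277285557136203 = -99.08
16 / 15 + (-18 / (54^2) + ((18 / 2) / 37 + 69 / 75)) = 333227 / 149850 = 2.22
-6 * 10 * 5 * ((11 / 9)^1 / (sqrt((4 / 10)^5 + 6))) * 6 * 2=-55000 * sqrt(93910) / 9391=-1794.76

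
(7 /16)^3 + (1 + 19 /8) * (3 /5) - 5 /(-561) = 24330307 /11489280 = 2.12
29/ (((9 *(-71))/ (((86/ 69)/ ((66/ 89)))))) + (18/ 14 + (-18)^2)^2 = 105810.72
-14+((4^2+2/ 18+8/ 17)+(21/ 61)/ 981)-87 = -85878127/ 1017297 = -84.42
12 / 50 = 6 / 25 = 0.24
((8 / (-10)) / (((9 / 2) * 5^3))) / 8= -1 / 5625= -0.00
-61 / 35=-1.74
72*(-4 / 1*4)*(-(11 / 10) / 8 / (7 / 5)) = 792 / 7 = 113.14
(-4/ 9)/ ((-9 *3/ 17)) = 68/ 243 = 0.28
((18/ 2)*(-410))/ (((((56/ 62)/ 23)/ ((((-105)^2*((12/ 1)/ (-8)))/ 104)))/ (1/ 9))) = 690629625/ 416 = 1660167.37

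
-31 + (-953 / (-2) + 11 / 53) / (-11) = -74.34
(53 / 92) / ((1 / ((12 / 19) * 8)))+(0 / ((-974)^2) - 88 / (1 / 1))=-37184 / 437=-85.09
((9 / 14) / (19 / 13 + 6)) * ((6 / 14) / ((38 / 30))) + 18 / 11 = 3308967 / 1986754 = 1.67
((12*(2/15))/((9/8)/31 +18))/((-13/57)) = -37696/96915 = -0.39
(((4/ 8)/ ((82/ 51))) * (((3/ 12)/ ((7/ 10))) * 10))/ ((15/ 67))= 4.96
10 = 10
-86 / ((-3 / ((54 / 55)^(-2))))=130075 / 4374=29.74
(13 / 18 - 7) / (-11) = 113 / 198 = 0.57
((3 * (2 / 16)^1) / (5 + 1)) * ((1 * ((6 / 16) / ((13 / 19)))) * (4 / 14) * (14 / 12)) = 19 / 1664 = 0.01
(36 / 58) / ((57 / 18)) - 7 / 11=-2669 / 6061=-0.44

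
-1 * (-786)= 786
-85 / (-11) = 85 / 11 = 7.73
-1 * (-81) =81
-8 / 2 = -4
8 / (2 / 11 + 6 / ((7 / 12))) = 308 / 403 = 0.76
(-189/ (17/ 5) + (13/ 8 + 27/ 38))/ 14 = -137605/ 36176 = -3.80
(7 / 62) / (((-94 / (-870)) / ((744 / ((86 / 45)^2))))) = 18498375 / 86903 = 212.86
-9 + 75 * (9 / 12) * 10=553.50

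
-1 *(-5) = 5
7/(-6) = -7/6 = -1.17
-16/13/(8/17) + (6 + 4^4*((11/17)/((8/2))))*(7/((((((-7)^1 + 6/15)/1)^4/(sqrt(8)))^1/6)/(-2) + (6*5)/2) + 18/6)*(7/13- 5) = -216948869698846/344611773753 + 178327380000*sqrt(2)/8836199327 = -601.00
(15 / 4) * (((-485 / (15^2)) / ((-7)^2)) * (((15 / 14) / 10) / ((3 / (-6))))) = 97 / 2744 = 0.04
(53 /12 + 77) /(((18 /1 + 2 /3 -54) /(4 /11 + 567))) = -6097457 /4664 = -1307.34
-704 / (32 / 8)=-176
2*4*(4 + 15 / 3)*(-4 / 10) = -144 / 5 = -28.80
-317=-317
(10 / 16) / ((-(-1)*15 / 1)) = 1 / 24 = 0.04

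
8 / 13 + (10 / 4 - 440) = -11359 / 26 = -436.88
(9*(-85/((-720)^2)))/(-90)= 17/1036800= 0.00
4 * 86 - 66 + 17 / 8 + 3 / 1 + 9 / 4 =2283 / 8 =285.38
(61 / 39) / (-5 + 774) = 61 / 29991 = 0.00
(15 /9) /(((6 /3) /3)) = 2.50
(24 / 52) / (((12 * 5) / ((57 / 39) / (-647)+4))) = 6725 / 218686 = 0.03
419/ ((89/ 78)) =32682/ 89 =367.21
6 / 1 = 6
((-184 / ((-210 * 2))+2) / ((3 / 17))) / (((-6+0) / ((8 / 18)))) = -8704 / 8505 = -1.02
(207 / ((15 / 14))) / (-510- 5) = -966 / 2575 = -0.38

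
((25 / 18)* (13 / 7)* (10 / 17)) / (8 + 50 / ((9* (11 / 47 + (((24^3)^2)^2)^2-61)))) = 50932034978470225002399298744219375500 / 268545031197251007889573656394136514769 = 0.19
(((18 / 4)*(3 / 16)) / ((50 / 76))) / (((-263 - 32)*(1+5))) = -171 / 236000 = -0.00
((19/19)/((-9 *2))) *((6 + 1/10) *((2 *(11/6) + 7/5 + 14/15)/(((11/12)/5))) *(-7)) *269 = 229726/11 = 20884.18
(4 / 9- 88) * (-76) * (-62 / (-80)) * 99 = 2552726 / 5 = 510545.20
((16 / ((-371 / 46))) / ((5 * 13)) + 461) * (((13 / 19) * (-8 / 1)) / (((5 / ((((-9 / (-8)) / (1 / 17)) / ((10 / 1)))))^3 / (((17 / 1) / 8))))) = -676834756263711 / 2255680000000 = -300.06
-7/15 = -0.47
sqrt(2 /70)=sqrt(35) /35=0.17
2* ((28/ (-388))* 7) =-98/ 97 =-1.01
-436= -436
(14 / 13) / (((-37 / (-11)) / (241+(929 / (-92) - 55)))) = 1246091 / 22126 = 56.32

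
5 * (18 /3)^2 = 180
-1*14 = -14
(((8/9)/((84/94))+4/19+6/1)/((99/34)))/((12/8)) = 1759432/1066527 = 1.65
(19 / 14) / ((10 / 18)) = 171 / 70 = 2.44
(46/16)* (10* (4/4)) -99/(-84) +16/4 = 475/14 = 33.93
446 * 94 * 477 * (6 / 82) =59993244 / 41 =1463249.85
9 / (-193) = -0.05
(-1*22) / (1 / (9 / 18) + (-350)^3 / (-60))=-33 / 1071878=-0.00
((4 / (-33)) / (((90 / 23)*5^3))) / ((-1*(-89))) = -46 / 16520625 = -0.00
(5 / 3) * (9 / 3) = 5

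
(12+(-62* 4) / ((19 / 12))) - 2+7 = -2653 / 19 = -139.63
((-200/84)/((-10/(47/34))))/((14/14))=235/714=0.33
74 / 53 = 1.40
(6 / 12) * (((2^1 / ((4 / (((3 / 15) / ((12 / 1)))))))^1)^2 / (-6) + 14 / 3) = 403199 / 172800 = 2.33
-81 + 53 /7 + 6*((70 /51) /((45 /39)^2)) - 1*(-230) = 871564 /5355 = 162.76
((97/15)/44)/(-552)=-97/364320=-0.00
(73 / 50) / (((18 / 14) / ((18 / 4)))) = 511 / 100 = 5.11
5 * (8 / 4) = 10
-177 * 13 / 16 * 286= -329043 / 8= -41130.38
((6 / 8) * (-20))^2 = 225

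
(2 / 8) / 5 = 1 / 20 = 0.05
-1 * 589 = -589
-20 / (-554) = 10 / 277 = 0.04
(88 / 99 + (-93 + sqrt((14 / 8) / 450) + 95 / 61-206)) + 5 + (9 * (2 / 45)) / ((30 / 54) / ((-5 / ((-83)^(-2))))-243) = -6028904571979 / 20678419890 + sqrt(14) / 60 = -291.49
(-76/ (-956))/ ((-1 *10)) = -19/ 2390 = -0.01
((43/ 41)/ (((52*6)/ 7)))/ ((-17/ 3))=-301/ 72488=-0.00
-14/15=-0.93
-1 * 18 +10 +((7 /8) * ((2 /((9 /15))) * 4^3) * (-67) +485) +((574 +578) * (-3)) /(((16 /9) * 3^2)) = -36737 /3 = -12245.67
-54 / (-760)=27 / 380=0.07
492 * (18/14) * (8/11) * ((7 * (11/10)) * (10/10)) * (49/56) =15498/5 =3099.60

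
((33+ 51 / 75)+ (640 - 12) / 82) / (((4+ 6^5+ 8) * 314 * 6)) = 107 / 37978300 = 0.00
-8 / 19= -0.42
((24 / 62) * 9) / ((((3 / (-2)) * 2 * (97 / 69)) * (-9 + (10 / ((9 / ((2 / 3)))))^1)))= 67068 / 670561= 0.10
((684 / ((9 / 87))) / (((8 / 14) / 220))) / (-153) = -848540 / 51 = -16638.04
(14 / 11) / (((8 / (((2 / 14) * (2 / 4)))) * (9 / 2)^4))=2 / 72171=0.00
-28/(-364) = 1/13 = 0.08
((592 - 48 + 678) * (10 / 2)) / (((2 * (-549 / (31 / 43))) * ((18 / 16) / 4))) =-3030560 / 212463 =-14.26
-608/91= -6.68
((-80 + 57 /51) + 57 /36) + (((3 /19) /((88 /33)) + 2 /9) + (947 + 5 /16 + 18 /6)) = 40618693 /46512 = 873.29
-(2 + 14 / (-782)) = -1.98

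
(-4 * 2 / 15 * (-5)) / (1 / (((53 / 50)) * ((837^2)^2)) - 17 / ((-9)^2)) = -69365965224888 / 5459358374131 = -12.71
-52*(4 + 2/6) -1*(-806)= 1742/3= 580.67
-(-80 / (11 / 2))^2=-25600 / 121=-211.57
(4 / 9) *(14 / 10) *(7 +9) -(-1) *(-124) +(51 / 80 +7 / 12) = -81233 / 720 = -112.82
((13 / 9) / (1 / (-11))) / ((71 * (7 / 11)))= -1573 / 4473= -0.35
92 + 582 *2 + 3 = 1259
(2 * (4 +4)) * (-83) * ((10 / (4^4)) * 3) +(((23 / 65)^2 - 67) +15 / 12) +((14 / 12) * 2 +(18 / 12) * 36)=-16722529 / 101400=-164.92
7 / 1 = 7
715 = 715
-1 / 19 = -0.05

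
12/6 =2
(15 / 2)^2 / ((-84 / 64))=-300 / 7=-42.86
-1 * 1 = -1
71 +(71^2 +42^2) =6876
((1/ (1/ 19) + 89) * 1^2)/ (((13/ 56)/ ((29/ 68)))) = 43848/ 221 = 198.41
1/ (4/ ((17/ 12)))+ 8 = 401/ 48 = 8.35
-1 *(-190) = 190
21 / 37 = 0.57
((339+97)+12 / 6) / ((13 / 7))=3066 / 13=235.85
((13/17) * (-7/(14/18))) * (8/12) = -78/17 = -4.59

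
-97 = -97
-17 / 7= -2.43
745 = 745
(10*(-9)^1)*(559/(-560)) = 5031/56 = 89.84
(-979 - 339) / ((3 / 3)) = -1318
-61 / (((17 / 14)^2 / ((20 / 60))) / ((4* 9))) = -143472 / 289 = -496.44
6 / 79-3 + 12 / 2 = 243 / 79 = 3.08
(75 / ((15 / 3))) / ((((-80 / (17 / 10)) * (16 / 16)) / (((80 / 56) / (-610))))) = 51 / 68320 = 0.00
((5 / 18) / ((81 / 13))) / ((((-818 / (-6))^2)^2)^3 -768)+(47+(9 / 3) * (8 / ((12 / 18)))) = 279797887897345905188513026474171 / 3371058890329468737211000318922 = 83.00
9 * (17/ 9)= 17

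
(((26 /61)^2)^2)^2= 208827064576 /191707312997281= 0.00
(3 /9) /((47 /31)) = 31 /141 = 0.22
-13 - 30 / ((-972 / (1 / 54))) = -113719 / 8748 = -13.00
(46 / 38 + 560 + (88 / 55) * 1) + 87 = 61732 / 95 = 649.81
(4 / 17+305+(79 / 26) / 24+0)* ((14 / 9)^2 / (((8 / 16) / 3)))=158724671 / 35802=4433.40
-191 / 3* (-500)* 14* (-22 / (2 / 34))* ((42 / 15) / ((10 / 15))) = -700053200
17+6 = 23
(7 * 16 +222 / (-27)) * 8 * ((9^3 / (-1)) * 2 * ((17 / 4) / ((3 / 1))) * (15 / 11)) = -25722360 / 11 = -2338396.36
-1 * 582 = -582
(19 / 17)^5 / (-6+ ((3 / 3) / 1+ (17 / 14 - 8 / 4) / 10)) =-346653860 / 1009518327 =-0.34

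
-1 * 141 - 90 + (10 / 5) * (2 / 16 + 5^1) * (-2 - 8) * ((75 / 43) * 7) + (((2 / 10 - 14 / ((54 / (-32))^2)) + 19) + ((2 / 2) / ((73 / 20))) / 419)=-14076962821717 / 9588106890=-1468.17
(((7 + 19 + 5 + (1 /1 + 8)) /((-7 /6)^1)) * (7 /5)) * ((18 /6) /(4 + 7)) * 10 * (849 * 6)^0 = -1440 /11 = -130.91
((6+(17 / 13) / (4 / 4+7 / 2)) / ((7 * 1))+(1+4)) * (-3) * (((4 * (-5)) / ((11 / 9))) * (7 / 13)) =155.92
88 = 88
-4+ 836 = 832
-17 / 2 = -8.50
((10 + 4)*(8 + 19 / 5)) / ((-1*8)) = -413 / 20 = -20.65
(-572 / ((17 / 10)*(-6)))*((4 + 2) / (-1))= -5720 / 17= -336.47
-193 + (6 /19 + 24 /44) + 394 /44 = -6961 /38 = -183.18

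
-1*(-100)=100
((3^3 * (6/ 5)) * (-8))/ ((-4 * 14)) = 162/ 35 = 4.63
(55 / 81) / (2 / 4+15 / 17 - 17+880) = 1870 / 2380509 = 0.00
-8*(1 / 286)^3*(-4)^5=1024 / 2924207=0.00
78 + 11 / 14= 1103 / 14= 78.79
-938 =-938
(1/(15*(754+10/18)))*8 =24/33955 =0.00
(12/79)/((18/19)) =38/237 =0.16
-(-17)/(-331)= -0.05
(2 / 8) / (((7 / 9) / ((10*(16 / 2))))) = 25.71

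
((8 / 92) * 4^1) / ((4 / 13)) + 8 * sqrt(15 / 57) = 26 / 23 + 8 * sqrt(95) / 19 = 5.23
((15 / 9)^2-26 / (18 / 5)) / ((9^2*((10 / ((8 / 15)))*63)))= -32 / 688905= -0.00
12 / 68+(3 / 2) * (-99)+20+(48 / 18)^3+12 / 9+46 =-56941 / 918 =-62.03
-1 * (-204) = 204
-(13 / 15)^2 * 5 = -169 / 45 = -3.76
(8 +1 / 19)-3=96 / 19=5.05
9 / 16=0.56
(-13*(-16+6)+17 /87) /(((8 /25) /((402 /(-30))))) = -3794545 /696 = -5451.93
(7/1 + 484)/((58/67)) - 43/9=293579/522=562.41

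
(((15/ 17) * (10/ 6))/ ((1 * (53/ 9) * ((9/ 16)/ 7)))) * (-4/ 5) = -2240/ 901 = -2.49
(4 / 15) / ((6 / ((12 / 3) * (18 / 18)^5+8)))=8 / 15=0.53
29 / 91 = 0.32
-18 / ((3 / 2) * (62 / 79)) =-474 / 31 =-15.29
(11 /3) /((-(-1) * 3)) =11 /9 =1.22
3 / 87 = 1 / 29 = 0.03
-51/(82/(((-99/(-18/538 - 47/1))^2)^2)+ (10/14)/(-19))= -3411706912874476282143/276933890133140433691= -12.32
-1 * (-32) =32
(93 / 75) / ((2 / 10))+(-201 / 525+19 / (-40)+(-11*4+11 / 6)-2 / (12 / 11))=-54121 / 1400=-38.66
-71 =-71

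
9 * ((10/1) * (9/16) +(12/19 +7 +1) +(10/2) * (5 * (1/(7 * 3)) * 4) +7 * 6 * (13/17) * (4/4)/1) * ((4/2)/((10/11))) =91570083/90440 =1012.50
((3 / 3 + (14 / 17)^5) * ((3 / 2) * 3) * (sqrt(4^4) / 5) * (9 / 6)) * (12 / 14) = 1268577288 / 49694995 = 25.53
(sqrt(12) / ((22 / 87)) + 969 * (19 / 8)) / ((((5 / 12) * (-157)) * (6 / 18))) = -165699 / 1570- 3132 * sqrt(3) / 8635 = -106.17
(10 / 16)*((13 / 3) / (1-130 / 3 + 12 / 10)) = -325 / 4936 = -0.07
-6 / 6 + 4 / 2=1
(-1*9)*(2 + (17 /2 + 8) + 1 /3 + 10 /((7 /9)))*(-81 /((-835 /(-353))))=114171849 /11690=9766.63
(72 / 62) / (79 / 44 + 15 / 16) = 6336 / 14911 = 0.42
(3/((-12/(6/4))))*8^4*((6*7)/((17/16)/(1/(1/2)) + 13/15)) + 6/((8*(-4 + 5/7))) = -2848864011/61732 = -46148.90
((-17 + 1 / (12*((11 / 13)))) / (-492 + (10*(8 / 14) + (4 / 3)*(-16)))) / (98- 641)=-15617 / 254688720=-0.00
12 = 12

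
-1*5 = -5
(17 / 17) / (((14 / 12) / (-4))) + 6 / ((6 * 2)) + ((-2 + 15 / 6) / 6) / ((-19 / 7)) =-4723 / 1596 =-2.96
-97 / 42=-2.31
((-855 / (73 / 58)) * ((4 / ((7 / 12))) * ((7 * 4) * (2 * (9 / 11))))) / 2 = -85691520 / 803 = -106714.22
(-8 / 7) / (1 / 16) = -128 / 7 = -18.29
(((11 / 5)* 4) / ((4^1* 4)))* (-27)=-297 / 20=-14.85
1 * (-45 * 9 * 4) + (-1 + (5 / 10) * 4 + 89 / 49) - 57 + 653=-1021.18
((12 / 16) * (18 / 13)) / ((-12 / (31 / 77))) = -279 / 8008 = -0.03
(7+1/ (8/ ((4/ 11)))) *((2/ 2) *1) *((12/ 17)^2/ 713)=360/ 73117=0.00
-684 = -684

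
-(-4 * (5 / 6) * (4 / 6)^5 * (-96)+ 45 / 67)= -697015 / 16281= -42.81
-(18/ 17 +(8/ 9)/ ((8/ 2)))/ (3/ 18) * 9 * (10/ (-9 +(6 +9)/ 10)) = 1568/ 17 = 92.24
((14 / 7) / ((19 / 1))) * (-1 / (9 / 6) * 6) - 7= -7.42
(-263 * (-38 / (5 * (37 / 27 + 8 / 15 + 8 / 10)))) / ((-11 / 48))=-12952224 / 4015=-3225.96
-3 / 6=-1 / 2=-0.50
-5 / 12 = -0.42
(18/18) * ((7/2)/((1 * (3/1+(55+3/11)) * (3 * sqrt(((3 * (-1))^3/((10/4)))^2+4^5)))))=385 * sqrt(7129)/54836268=0.00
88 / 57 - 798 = -45398 / 57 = -796.46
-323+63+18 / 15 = -1294 / 5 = -258.80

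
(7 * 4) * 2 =56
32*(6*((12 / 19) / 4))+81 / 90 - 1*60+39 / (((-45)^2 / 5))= -147169 / 5130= -28.69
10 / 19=0.53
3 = 3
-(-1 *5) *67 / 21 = 335 / 21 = 15.95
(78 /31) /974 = 39 /15097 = 0.00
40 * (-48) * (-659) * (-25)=-31632000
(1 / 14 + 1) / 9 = 5 / 42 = 0.12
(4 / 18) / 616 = 1 / 2772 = 0.00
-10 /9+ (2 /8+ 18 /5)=493 /180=2.74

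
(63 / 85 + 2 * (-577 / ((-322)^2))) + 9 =42876131 / 4406570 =9.73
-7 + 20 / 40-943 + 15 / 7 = -13263 / 14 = -947.36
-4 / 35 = -0.11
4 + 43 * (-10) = -426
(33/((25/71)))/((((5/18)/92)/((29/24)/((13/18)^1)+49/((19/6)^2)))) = 23888239254/117325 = 203607.41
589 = 589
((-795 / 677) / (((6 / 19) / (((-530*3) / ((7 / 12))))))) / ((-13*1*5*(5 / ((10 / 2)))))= -9606780 / 61607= -155.94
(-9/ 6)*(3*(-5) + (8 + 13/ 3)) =4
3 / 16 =0.19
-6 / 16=-3 / 8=-0.38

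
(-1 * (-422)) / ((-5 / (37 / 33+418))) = -5836682 / 165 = -35373.83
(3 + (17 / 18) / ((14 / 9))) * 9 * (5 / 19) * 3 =13635 / 532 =25.63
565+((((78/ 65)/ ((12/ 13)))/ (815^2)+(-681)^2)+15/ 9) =9252541331789/ 19926750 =464327.67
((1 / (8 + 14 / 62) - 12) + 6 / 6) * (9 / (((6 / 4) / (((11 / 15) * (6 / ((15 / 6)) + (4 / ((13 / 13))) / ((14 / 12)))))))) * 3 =-732336 / 875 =-836.96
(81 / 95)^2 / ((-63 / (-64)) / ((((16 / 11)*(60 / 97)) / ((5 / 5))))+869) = 26873856 / 32164246235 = 0.00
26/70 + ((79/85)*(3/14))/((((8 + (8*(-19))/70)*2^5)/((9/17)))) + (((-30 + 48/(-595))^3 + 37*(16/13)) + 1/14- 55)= -19087132895042951/701026144000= -27227.42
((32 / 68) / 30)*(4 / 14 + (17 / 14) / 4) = 11 / 1190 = 0.01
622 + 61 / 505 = 314171 / 505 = 622.12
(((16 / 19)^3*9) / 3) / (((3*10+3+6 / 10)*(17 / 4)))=10240 / 816221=0.01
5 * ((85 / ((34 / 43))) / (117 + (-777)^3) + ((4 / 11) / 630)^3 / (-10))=-4969493347267 / 4336707700549917000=-0.00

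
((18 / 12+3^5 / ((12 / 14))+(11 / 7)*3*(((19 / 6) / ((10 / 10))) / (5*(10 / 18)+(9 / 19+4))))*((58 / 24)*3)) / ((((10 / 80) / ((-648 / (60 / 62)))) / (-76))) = 148274268606 / 175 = 847281534.89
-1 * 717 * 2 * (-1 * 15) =21510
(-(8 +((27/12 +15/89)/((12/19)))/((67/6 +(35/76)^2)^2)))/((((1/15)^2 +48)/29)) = -6251024548589400/1288670992935781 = -4.85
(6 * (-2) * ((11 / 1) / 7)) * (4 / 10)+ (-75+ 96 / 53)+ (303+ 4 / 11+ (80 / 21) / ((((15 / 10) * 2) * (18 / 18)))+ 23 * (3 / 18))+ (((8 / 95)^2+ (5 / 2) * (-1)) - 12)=70685414216 / 331479225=213.24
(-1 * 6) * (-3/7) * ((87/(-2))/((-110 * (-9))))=-87/770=-0.11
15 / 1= 15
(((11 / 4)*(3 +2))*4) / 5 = 11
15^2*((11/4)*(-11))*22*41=-12278475/2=-6139237.50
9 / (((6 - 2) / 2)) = 9 / 2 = 4.50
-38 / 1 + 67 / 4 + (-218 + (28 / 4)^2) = -761 / 4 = -190.25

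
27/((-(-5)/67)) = 1809/5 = 361.80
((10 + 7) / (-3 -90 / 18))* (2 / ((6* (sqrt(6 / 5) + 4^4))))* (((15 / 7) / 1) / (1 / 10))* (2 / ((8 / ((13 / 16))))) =-27625 / 2293718 + 5525* sqrt(30) / 587191808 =-0.01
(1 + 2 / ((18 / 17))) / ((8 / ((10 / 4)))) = 65 / 72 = 0.90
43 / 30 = 1.43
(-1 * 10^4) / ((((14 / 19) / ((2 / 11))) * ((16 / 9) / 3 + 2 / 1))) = -513000 / 539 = -951.76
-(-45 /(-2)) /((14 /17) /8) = -1530 /7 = -218.57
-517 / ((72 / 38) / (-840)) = 687610 / 3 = 229203.33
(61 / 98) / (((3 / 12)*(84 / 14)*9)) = 61 / 1323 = 0.05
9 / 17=0.53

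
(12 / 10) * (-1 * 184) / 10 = -552 / 25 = -22.08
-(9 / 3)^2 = -9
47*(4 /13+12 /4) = 2021 /13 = 155.46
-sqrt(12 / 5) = -2*sqrt(15) / 5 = -1.55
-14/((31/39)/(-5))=2730/31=88.06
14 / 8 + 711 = 2851 / 4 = 712.75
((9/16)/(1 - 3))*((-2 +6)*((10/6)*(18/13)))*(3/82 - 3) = 32805/4264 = 7.69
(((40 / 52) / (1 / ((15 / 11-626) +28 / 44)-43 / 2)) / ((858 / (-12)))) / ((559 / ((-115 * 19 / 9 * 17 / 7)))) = -11886400 / 22522809309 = -0.00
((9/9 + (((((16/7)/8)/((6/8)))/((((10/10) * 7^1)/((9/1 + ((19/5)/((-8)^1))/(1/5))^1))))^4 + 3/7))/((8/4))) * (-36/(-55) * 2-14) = -235561148539/25682188455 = -9.17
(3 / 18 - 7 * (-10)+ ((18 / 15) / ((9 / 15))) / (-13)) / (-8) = -8.75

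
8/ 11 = 0.73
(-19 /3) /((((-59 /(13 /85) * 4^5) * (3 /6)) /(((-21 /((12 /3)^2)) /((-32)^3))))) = 1729 /1346203811840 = 0.00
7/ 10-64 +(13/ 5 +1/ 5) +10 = -101/ 2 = -50.50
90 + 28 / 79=7138 / 79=90.35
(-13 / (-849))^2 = 169 / 720801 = 0.00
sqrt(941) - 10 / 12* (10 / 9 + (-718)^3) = sqrt(941) + 8328290195 / 27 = 308455223.08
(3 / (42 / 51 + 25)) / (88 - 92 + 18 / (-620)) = -15810 / 548311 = -0.03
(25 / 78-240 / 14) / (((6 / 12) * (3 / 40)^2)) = -14696000 / 2457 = -5981.28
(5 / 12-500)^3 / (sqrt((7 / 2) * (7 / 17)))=-103864047.49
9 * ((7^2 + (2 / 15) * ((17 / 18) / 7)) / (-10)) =-23161 / 525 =-44.12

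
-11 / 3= -3.67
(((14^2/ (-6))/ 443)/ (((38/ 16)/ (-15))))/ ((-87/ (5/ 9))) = -19600/ 6590511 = -0.00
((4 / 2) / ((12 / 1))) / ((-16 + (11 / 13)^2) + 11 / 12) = -338 / 29137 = -0.01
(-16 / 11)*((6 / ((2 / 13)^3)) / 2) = -13182 / 11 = -1198.36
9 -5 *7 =-26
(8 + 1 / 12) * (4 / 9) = 3.59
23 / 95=0.24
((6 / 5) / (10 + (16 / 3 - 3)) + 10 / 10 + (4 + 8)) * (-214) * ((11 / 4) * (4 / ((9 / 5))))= -5703742 / 333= -17128.35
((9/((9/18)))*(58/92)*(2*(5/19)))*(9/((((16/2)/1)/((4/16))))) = 11745/6992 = 1.68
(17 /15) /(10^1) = 17 /150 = 0.11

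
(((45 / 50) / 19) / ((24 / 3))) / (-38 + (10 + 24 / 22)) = -99 / 449920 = -0.00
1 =1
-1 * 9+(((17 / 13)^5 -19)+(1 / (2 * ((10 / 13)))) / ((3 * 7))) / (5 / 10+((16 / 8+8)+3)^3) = -3086525620541 / 342684874350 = -9.01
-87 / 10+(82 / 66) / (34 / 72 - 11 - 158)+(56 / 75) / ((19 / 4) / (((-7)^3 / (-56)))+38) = -41312089711 / 4755011250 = -8.69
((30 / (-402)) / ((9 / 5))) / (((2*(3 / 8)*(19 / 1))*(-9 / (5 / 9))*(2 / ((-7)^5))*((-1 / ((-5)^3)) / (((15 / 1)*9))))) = -2626093750 / 103113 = -25468.12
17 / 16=1.06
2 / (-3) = -0.67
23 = 23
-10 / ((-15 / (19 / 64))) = 0.20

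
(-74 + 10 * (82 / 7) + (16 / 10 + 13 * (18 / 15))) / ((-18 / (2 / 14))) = -352 / 735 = -0.48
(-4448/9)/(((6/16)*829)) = -35584/22383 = -1.59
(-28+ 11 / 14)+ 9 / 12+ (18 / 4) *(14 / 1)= 1023 / 28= 36.54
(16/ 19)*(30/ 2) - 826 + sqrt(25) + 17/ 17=-15340/ 19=-807.37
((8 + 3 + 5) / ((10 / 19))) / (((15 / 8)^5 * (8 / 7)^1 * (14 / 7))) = 0.57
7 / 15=0.47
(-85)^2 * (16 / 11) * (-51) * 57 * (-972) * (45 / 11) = 14698792008000 / 121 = 121477619900.83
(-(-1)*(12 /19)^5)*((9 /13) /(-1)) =-2239488 /32189287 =-0.07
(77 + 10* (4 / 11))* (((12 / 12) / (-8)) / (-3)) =887 / 264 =3.36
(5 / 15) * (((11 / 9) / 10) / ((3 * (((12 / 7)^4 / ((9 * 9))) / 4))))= 0.51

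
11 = 11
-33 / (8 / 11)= -363 / 8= -45.38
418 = 418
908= 908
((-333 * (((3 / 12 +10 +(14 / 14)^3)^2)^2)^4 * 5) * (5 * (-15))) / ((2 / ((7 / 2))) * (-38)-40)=-9153980806591545467376708984375 / 68719476736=-133207952699617387659.63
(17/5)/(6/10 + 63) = 17/318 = 0.05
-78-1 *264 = -342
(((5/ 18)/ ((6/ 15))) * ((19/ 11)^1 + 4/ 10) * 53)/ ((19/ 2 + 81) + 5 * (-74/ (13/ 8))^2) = 582205/ 77775038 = 0.01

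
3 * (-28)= -84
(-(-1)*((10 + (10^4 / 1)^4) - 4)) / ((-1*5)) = -10000000000000006 / 5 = -2000000000000001.20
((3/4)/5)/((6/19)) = 19/40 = 0.48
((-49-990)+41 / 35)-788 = -63904 / 35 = -1825.83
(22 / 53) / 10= 11 / 265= 0.04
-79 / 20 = -3.95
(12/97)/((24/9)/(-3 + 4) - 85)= -36/23959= -0.00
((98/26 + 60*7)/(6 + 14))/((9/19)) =104671/2340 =44.73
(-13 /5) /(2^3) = -13 /40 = -0.32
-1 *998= -998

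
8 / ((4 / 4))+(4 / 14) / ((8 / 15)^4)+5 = 236993 / 14336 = 16.53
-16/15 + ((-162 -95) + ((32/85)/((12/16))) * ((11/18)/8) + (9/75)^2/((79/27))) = -5847616588/22663125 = -258.02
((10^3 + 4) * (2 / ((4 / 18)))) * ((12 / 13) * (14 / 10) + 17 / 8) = 4014243 / 130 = 30878.79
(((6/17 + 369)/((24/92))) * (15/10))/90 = 48139/2040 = 23.60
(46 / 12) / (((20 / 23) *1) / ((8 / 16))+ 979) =529 / 135342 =0.00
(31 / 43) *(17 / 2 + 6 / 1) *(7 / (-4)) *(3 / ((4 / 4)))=-18879 / 344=-54.88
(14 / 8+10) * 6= 141 / 2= 70.50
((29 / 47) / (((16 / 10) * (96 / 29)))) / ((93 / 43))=0.05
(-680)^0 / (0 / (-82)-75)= -1 / 75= -0.01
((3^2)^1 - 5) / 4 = 1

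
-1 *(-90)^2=-8100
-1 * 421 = -421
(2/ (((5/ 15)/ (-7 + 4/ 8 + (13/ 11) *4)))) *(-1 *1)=117/ 11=10.64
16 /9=1.78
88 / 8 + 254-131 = 134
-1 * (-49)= 49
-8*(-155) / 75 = 248 / 15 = 16.53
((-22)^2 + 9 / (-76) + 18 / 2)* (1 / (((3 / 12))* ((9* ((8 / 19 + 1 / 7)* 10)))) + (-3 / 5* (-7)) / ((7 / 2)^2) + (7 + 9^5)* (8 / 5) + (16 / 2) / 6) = 41810954068129 / 897750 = 46573048.25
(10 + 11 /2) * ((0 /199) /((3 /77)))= 0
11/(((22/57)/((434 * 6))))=74214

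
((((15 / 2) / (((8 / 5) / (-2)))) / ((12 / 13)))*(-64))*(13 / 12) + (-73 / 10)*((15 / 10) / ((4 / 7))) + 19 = 168961 / 240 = 704.00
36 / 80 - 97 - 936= -20651 / 20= -1032.55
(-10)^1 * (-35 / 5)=70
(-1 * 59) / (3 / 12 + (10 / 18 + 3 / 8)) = -4248 / 85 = -49.98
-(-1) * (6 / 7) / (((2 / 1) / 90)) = 270 / 7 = 38.57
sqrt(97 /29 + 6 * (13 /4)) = 5 * sqrt(3074) /58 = 4.78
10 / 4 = 5 / 2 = 2.50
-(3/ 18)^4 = -1/ 1296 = -0.00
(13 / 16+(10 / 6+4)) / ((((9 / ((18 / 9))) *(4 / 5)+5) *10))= 0.08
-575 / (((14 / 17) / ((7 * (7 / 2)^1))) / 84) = -1436925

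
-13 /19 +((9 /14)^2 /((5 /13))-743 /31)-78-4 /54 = -1584233101 /15584940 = -101.65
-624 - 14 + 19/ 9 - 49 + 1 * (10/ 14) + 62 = -39197/ 63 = -622.17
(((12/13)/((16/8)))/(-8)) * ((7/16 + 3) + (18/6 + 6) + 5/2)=-717/832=-0.86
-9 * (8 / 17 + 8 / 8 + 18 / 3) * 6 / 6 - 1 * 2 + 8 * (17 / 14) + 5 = -6488 / 119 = -54.52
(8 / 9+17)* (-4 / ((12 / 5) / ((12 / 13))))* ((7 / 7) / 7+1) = -3680 / 117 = -31.45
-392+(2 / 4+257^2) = 131315 / 2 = 65657.50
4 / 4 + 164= 165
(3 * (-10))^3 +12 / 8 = -53997 / 2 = -26998.50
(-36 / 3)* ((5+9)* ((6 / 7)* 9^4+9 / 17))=-16062840 / 17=-944872.94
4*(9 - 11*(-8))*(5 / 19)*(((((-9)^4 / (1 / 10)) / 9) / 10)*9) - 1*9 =12728169 / 19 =669903.63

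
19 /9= 2.11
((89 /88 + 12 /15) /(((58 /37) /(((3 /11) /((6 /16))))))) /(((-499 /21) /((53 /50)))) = -32821257 /875495500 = -0.04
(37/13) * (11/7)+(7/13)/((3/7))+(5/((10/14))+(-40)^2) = 440275/273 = 1612.73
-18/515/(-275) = 18/141625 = 0.00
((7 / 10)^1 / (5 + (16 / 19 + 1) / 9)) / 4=1197 / 35600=0.03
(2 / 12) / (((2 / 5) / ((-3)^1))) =-1.25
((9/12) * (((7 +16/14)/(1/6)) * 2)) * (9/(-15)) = -1539/35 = -43.97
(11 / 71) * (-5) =-55 / 71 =-0.77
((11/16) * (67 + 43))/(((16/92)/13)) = 180895/32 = 5652.97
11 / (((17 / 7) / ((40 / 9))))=3080 / 153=20.13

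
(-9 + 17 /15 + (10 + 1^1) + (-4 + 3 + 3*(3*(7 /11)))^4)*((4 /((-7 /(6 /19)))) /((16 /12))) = -662174202 /9736265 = -68.01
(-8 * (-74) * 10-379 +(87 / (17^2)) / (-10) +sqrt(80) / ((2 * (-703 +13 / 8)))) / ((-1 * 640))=-8.66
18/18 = 1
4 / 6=2 / 3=0.67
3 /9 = 1 /3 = 0.33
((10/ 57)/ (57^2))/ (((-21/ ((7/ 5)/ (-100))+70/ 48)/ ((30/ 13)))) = 160/ 1927879707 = 0.00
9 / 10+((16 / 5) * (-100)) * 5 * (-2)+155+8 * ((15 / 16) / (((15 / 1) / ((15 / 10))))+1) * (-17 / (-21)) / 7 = 1409903 / 420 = 3356.91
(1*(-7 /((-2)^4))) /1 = -7 /16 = -0.44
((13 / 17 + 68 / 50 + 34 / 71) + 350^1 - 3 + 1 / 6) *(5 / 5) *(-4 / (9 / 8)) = -1013214448 / 814725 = -1243.63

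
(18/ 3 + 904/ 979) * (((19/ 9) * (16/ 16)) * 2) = 257564/ 8811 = 29.23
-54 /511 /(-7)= 54 /3577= 0.02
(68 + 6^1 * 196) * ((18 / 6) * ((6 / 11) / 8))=2799 / 11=254.45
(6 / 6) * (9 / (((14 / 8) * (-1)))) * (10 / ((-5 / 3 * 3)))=72 / 7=10.29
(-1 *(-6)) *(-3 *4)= -72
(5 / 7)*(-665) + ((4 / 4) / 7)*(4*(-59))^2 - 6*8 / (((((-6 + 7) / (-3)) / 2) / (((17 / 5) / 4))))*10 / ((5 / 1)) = 278991 / 35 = 7971.17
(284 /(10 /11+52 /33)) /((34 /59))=138237 /697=198.33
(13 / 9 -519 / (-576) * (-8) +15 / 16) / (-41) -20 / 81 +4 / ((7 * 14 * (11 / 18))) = -1787339 / 28640304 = -0.06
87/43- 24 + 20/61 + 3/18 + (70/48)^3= -666491323/36260352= -18.38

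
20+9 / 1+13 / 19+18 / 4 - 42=-297 / 38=-7.82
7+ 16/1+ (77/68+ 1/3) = 4991/204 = 24.47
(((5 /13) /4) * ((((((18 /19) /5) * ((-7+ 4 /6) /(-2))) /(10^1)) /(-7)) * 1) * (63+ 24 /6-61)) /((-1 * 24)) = 3 /14560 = 0.00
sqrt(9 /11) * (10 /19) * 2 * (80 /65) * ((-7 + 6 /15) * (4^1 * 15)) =-34560 * sqrt(11) /247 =-464.06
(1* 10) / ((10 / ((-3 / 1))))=-3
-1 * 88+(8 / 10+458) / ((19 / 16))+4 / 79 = 2239556 / 7505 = 298.41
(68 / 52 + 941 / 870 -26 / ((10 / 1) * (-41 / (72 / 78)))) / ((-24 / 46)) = -4.69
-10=-10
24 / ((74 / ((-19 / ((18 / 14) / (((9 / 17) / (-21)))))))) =76 / 629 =0.12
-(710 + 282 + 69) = -1061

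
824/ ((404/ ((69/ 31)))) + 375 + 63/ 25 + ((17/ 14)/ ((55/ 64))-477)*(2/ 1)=-3430151254/ 6027175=-569.11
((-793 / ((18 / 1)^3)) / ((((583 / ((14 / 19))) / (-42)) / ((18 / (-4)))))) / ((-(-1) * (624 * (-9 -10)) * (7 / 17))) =7259 / 1091040192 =0.00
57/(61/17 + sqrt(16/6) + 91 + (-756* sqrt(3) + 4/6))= 2907/(2* (-19278* sqrt(3) + 17* sqrt(6) + 2429))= -0.05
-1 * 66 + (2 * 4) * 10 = 14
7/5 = 1.40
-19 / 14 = -1.36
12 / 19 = 0.63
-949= -949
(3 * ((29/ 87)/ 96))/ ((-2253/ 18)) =-0.00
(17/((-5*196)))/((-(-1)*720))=-17/705600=-0.00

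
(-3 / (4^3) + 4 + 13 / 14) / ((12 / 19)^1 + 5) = 41553 / 47936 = 0.87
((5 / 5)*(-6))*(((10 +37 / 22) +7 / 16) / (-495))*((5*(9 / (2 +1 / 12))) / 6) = 6399 / 12100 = 0.53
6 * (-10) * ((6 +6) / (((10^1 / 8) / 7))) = -4032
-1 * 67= -67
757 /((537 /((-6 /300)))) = -757 /26850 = -0.03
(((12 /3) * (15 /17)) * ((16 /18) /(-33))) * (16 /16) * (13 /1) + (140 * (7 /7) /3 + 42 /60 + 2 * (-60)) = -1243219 /16830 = -73.87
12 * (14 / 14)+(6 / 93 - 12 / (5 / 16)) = -4082 / 155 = -26.34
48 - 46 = 2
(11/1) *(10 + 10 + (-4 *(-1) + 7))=341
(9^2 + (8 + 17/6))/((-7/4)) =-52.48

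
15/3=5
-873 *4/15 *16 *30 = -111744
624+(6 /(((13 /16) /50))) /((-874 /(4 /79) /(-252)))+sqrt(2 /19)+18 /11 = sqrt(38) /19+3115245918 /4936789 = 631.35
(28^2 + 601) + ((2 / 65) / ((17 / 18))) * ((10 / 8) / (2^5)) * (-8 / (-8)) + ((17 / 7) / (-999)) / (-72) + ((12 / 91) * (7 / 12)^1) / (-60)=3082251517361 / 2225452320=1385.00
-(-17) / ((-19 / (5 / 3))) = -85 / 57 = -1.49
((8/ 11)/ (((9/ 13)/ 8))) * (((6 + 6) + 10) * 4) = 6656/ 9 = 739.56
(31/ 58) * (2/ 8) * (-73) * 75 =-731.57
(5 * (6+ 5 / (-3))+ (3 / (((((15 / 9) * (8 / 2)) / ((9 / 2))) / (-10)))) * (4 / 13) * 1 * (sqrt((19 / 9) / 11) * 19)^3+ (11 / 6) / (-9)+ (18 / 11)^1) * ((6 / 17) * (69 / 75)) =315583 / 42075 - 53952894 * sqrt(209) / 668525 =-1159.23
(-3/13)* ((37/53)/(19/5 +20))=-555/81991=-0.01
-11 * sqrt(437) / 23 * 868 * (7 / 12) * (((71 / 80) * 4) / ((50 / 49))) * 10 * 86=-2499616273 * sqrt(437) / 3450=-15145895.87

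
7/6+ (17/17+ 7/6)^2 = 211/36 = 5.86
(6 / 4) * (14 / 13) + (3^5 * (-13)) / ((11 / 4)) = -164037 / 143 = -1147.11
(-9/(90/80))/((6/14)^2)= -392/9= -43.56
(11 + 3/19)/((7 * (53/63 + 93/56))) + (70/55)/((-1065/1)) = 178482334/280679685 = 0.64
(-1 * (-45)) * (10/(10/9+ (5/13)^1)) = 2106/7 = 300.86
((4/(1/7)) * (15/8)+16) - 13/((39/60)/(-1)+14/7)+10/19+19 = 80435/1026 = 78.40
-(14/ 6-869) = 2600/ 3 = 866.67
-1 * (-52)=52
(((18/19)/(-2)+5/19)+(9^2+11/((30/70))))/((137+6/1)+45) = 1517/2679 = 0.57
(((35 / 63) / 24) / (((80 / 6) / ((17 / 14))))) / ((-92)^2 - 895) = 17 / 61036416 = 0.00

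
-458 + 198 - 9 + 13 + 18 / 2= -247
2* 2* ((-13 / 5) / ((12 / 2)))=-26 / 15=-1.73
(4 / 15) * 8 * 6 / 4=16 / 5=3.20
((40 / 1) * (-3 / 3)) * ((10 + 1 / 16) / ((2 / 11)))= -2213.75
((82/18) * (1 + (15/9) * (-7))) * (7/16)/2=-287/27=-10.63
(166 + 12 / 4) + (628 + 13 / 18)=14359 / 18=797.72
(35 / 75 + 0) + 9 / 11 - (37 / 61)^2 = 562967 / 613965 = 0.92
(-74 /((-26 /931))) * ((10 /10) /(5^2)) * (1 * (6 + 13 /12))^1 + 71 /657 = 128264641 /170820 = 750.88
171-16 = 155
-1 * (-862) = 862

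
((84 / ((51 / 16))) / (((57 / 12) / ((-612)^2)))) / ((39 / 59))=776466432 / 247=3143588.79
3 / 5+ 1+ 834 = 4178 / 5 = 835.60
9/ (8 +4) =3/ 4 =0.75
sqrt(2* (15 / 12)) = sqrt(10) / 2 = 1.58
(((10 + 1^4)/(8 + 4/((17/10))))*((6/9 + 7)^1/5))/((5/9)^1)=1173/400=2.93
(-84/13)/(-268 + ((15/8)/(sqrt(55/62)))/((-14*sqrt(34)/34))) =776573952/32209020857 -14112*sqrt(28985)/32209020857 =0.02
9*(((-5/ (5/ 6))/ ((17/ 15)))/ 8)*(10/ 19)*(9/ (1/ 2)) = -18225/ 323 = -56.42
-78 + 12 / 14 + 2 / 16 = -4313 / 56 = -77.02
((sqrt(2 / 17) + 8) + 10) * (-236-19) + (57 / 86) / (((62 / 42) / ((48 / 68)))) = -104006808 / 22661-15 * sqrt(34) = -4677.15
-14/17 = -0.82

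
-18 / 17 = -1.06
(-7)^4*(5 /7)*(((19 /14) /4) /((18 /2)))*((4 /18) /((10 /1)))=931 /648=1.44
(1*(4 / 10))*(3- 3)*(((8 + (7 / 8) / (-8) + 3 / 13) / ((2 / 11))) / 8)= 0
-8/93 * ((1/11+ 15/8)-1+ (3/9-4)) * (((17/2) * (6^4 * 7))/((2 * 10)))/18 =2737/55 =49.76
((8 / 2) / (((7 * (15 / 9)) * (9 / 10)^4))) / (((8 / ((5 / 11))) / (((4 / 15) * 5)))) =20000 / 505197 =0.04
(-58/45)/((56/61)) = -1769/1260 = -1.40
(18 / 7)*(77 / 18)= 11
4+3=7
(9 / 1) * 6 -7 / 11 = 587 / 11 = 53.36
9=9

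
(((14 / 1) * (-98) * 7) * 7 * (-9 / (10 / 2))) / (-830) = -302526 / 2075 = -145.80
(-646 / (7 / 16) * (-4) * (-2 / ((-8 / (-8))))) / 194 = -60.89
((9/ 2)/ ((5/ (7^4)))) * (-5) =-21609/ 2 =-10804.50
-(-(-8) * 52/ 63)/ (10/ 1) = -208/ 315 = -0.66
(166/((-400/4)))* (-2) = 83/25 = 3.32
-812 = -812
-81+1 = -80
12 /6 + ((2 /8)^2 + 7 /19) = 2.43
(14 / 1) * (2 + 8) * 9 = 1260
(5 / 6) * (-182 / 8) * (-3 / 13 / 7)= 5 / 8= 0.62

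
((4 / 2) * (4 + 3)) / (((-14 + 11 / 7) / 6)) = -196 / 29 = -6.76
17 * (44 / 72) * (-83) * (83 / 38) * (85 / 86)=-109500655 / 58824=-1861.50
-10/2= -5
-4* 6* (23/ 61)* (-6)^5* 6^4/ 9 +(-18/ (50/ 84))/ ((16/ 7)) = 61809788097/ 6100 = 10132752.15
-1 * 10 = -10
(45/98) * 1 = 45/98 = 0.46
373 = 373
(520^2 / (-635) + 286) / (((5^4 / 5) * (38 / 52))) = -461708 / 301625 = -1.53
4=4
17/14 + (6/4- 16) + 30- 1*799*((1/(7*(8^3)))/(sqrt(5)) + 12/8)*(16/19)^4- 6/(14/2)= -586.90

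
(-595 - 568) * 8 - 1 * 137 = -9441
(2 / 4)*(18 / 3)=3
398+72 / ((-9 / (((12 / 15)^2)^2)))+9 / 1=252327 / 625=403.72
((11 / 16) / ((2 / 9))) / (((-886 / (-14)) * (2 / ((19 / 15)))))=4389 / 141760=0.03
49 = 49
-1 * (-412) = 412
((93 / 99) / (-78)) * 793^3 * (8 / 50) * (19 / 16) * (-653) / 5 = 14753826965813 / 99000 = 149028555.21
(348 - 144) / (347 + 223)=34 / 95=0.36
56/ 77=8/ 11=0.73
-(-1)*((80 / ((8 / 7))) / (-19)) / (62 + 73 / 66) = -132 / 2261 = -0.06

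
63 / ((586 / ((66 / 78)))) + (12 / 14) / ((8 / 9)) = 112545 / 106652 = 1.06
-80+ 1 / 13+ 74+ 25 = 248 / 13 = 19.08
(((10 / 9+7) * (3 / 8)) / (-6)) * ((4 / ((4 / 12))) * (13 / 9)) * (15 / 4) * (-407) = 1931215 / 144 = 13411.22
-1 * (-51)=51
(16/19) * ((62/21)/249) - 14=-1389922/99351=-13.99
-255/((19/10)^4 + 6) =-2550000/190321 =-13.40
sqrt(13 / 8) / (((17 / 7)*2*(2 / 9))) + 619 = 620.18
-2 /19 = -0.11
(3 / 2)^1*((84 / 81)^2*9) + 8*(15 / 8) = 797 / 27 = 29.52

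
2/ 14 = 1/ 7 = 0.14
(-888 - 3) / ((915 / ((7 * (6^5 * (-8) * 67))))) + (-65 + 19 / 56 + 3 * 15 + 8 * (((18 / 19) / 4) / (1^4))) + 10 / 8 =28410275.10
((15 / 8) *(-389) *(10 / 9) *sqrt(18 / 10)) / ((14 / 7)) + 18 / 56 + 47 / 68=241 / 238-1945 *sqrt(5) / 8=-542.63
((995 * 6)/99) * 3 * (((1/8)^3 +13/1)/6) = 2207905/5632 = 392.03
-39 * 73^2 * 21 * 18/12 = -13093353/2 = -6546676.50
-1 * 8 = -8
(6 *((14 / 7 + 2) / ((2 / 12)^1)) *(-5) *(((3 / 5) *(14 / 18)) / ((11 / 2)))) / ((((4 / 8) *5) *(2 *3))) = -224 / 55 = -4.07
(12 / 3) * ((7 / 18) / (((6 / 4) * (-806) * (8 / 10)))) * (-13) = 35 / 1674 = 0.02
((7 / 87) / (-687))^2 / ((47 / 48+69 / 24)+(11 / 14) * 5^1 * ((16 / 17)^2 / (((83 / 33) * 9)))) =131640656 / 38464748185120335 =0.00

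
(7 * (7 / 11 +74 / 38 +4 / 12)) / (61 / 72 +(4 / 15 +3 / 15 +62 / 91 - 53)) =-139808760 / 349221653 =-0.40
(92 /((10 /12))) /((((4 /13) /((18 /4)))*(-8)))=-8073 /40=-201.82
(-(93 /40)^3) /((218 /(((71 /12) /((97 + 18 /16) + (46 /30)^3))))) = -513984123 /153288447488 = -0.00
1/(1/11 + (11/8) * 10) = 44/609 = 0.07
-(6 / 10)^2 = -0.36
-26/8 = -13/4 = -3.25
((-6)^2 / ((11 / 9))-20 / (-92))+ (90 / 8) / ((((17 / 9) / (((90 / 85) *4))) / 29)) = 55656253 / 73117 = 761.19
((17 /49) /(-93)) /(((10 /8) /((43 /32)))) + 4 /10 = 72181 /182280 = 0.40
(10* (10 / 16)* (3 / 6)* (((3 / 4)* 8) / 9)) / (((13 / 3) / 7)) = 175 / 52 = 3.37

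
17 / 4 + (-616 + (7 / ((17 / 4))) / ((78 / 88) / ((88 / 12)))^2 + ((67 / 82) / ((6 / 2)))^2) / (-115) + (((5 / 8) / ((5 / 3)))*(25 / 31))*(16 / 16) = 99606673664197 / 11156754571560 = 8.93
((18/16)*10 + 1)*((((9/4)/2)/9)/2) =49/64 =0.77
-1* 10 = -10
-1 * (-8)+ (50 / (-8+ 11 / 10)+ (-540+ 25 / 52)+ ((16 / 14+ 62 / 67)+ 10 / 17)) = -15336540703 / 28607124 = -536.11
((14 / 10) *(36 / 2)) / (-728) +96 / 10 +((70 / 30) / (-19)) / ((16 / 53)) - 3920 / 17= -223147943 / 1007760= -221.43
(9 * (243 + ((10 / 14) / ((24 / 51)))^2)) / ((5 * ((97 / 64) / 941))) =6514973037 / 23765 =274141.51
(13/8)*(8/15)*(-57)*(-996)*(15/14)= 369018/7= 52716.86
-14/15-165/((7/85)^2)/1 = -24330.01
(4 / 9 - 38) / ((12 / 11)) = -34.43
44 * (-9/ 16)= -99/ 4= -24.75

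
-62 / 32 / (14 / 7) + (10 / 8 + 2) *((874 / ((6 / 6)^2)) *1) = 90865 / 32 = 2839.53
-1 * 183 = -183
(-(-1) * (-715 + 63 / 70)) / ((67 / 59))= -421319 / 670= -628.83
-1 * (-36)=36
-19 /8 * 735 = -13965 /8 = -1745.62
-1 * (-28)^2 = -784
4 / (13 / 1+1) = 2 / 7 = 0.29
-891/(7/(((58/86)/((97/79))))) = -2041281/29197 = -69.91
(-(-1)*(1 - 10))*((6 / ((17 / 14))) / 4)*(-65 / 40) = 2457 / 136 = 18.07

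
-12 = -12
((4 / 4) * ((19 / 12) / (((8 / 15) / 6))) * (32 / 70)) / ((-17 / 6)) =-342 / 119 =-2.87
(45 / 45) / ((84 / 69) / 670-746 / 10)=-7705 / 574779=-0.01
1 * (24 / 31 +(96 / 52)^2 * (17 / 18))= 20920 / 5239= 3.99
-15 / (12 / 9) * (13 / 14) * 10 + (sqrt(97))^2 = -209 / 28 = -7.46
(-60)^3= -216000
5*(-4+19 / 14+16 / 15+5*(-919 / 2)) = -241403 / 21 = -11495.38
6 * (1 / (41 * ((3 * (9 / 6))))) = 0.03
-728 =-728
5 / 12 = 0.42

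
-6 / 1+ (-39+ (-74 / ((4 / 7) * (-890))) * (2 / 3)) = -119891 / 2670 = -44.90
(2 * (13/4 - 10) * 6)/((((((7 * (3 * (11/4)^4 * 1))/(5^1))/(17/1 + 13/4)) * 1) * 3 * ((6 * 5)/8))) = -62208/102487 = -0.61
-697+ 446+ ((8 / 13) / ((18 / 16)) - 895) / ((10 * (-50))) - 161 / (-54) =-43213297 / 175500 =-246.23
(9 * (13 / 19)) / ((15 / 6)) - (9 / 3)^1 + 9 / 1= 804 / 95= 8.46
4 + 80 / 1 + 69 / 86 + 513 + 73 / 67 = 3450815 / 5762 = 598.89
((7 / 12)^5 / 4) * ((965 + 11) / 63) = 0.26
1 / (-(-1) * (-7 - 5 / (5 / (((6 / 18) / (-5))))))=-15 / 104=-0.14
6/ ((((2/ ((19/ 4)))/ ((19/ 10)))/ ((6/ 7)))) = 3249/ 140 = 23.21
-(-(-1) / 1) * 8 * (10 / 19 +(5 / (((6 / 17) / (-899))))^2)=-221891585270 / 171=-1297611609.77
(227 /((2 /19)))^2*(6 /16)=55805907 /32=1743934.59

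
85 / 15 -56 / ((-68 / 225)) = 9739 / 51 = 190.96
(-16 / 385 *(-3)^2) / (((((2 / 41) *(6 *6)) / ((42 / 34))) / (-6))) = 1476 / 935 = 1.58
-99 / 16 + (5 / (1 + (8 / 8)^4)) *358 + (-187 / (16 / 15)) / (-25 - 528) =3933509 / 4424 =889.13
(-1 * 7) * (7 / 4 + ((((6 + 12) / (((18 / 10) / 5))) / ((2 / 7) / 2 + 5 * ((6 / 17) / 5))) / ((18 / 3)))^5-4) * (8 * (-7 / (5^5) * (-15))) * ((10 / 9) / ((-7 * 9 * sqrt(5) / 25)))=26100699376051876436 * sqrt(5) / 117265458143475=497699.31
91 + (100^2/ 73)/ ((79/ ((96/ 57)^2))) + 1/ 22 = 95.96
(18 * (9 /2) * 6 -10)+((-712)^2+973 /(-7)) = 507281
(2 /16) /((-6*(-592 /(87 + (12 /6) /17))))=1481 /483072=0.00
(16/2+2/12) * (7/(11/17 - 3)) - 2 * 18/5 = -7559/240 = -31.50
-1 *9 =-9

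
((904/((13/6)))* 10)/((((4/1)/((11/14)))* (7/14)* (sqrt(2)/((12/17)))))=894960* sqrt(2)/1547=818.14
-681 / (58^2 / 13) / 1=-8853 / 3364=-2.63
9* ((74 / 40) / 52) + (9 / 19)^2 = 204453 / 375440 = 0.54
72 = 72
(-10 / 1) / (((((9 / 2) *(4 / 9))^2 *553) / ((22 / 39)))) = -0.00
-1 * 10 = -10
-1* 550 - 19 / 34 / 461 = -8620719 / 15674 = -550.00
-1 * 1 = -1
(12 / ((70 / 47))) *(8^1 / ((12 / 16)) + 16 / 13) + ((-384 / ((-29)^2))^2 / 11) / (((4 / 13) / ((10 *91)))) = 537762458656 / 3539941405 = 151.91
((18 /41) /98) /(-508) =-9 /1020572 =-0.00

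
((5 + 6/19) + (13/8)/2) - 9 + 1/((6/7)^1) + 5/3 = -0.04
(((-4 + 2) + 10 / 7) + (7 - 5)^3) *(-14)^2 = 1456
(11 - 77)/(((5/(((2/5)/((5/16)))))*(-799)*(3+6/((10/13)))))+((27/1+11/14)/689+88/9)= 9.82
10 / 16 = 5 / 8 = 0.62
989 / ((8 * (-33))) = -989 / 264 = -3.75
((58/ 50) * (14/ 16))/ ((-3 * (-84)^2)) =-29/ 604800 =-0.00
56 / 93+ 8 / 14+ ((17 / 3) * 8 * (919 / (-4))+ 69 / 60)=-135577387 / 13020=-10413.01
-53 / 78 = -0.68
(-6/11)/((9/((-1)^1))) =2/33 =0.06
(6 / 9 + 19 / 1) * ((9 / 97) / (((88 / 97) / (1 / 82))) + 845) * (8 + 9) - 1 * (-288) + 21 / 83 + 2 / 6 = 169377239683 / 598928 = 282800.67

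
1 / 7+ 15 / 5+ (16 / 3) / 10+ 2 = 596 / 105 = 5.68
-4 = -4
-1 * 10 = -10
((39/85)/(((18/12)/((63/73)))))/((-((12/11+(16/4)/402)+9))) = -3621618/138576265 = -0.03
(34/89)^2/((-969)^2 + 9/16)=0.00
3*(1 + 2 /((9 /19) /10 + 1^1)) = 1737 /199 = 8.73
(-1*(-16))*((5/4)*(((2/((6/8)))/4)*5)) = 200/3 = 66.67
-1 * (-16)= 16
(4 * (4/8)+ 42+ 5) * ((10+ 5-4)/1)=539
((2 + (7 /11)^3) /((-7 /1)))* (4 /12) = -3005 /27951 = -0.11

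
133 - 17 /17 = 132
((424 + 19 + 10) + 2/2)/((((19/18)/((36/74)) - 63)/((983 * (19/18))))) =-152628444/19709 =-7744.10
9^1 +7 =16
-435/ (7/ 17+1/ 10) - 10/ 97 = -82460/ 97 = -850.10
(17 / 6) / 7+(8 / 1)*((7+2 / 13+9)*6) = 423581 / 546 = 775.79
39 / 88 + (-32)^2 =1024.44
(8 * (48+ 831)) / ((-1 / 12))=-84384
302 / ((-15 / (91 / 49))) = -3926 / 105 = -37.39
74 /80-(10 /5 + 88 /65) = -1263 /520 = -2.43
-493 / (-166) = 493 / 166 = 2.97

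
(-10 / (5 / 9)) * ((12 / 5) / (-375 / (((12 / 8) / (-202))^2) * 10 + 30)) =0.00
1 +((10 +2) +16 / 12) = 43 / 3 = 14.33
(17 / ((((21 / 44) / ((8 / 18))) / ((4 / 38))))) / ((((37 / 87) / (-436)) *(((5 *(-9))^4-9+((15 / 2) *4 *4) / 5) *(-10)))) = 1182214 / 28377069525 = 0.00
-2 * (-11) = 22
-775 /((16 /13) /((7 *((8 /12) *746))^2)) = -68684509075 /9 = -7631612119.44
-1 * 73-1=-74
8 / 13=0.62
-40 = -40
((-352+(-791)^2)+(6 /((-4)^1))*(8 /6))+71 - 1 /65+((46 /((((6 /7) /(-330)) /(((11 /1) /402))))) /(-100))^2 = 131391794299213 /210085200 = 625421.47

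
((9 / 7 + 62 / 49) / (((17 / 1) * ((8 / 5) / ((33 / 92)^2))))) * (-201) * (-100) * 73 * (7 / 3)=83223421875 / 2014432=41313.59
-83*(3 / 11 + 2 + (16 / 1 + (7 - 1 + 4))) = -25813 / 11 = -2346.64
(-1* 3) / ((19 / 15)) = -45 / 19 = -2.37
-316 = -316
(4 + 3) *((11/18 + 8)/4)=1085/72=15.07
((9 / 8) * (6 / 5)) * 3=81 / 20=4.05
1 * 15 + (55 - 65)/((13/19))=5/13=0.38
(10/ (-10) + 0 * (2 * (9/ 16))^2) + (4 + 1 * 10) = 13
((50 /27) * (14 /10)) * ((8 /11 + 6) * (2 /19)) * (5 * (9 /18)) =25900 /5643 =4.59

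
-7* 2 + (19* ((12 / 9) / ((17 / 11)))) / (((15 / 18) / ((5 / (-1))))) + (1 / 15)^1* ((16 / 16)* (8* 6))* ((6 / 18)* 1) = -28378 / 255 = -111.29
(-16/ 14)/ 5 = -8/ 35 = -0.23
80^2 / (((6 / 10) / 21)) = 224000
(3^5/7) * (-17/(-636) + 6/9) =5103/212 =24.07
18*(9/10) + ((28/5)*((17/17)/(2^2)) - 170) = -762/5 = -152.40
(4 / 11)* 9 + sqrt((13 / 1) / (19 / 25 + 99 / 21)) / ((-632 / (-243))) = 1215* sqrt(87178) / 605456 + 36 / 11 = 3.87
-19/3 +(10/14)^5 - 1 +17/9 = -795418/151263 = -5.26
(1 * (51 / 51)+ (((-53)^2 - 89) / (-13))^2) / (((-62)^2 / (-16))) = -29594276 / 162409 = -182.22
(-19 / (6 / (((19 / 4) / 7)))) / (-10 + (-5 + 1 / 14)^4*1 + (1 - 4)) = -247646 / 66503139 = -0.00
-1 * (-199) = 199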